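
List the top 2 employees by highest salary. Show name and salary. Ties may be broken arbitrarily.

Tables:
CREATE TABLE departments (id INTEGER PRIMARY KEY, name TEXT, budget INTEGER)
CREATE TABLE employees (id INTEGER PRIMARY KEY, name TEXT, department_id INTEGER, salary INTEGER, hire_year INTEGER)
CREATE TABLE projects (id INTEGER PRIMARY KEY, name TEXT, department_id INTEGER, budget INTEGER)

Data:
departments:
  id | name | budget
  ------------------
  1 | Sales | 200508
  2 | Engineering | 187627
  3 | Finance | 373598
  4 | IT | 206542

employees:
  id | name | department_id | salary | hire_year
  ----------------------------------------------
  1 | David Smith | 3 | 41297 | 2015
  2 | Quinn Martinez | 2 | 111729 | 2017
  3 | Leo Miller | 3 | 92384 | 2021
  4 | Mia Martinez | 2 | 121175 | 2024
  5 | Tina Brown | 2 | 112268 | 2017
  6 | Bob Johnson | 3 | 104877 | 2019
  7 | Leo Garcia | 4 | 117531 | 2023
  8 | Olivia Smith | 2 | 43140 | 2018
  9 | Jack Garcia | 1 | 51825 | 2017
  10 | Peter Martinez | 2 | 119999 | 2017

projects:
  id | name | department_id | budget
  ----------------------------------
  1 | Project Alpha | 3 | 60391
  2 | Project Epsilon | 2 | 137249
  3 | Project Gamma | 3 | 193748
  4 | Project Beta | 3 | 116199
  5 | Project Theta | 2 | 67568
SELECT name, salary FROM employees ORDER BY salary DESC LIMIT 2

Execution result:
name | salary
Mia Martinez | 121175
Peter Martinez | 119999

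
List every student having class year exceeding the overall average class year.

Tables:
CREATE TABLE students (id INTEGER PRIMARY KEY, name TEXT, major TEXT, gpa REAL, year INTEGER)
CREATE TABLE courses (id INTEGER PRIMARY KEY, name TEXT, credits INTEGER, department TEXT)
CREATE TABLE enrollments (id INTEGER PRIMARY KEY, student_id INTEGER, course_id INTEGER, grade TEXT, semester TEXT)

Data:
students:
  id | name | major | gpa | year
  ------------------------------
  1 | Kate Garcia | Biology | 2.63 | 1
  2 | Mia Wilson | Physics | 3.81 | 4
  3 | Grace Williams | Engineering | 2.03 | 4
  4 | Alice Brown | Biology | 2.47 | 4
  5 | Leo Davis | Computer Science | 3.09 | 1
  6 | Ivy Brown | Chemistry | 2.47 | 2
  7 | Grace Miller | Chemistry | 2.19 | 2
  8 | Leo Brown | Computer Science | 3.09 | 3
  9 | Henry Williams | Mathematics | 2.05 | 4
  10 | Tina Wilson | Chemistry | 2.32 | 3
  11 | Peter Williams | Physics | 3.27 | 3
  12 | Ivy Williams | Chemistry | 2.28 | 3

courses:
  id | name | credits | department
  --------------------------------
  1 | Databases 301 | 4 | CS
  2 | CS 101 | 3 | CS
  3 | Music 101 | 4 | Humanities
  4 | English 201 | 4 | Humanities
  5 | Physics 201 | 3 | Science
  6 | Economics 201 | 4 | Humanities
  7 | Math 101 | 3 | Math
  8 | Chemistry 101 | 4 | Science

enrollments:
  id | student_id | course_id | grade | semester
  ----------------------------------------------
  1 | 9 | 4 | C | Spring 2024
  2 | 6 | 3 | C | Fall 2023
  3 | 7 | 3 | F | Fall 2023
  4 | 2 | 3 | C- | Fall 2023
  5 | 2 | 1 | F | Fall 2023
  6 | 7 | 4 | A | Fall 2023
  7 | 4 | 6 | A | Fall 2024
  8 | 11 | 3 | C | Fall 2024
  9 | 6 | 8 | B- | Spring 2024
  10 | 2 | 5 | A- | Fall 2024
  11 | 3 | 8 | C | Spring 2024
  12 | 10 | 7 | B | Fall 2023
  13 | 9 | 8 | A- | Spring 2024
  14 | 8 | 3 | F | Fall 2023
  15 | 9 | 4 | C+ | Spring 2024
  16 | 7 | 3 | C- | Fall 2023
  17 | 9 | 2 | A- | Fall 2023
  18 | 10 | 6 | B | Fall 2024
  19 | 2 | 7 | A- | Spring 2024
SELECT name, year FROM students WHERE year > (SELECT AVG(year) FROM students)

Execution result:
name | year
Mia Wilson | 4
Grace Williams | 4
Alice Brown | 4
Leo Brown | 3
Henry Williams | 4
Tina Wilson | 3
Peter Williams | 3
Ivy Williams | 3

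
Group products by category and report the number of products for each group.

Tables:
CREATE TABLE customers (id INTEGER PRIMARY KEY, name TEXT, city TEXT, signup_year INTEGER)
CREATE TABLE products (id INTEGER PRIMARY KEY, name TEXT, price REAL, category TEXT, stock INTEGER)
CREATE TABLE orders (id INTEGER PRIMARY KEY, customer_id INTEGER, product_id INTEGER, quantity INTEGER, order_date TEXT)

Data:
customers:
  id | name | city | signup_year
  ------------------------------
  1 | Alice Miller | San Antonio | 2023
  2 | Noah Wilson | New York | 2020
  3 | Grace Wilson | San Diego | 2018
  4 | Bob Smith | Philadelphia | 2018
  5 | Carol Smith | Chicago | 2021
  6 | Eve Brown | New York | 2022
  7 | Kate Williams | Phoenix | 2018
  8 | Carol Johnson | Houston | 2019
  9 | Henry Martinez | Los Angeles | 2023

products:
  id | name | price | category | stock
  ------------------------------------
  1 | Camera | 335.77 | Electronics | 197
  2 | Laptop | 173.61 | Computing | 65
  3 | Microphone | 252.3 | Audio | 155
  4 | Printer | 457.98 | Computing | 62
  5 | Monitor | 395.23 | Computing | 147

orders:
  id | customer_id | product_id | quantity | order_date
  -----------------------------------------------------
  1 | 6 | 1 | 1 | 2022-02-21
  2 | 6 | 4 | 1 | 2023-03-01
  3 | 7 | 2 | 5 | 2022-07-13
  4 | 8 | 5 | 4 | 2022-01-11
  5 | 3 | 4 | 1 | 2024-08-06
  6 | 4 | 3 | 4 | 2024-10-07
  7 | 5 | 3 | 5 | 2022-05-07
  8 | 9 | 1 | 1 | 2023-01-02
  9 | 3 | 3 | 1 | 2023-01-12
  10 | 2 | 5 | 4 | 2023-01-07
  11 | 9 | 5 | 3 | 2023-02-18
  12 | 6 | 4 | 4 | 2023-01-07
SELECT category, COUNT(*) AS n FROM products GROUP BY category

Execution result:
category | n
Audio | 1
Computing | 3
Electronics | 1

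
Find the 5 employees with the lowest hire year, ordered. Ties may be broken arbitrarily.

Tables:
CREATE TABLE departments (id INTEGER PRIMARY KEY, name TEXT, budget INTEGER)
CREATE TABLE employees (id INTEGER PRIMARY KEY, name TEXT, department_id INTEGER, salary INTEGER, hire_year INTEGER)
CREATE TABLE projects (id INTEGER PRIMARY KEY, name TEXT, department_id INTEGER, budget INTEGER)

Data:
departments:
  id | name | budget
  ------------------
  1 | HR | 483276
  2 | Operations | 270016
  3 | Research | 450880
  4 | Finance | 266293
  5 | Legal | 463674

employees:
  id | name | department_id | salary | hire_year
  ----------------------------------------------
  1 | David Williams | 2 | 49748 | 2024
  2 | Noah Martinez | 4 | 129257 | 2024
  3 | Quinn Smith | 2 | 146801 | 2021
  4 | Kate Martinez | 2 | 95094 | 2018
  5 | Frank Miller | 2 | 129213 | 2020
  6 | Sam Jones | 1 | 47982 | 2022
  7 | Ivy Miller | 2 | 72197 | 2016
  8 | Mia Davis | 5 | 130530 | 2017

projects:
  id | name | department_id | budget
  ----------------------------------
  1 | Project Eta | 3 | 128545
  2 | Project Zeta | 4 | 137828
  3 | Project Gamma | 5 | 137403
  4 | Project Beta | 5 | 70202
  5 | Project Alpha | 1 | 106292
SELECT name, hire_year FROM employees ORDER BY hire_year ASC LIMIT 5

Execution result:
name | hire_year
Ivy Miller | 2016
Mia Davis | 2017
Kate Martinez | 2018
Frank Miller | 2020
Quinn Smith | 2021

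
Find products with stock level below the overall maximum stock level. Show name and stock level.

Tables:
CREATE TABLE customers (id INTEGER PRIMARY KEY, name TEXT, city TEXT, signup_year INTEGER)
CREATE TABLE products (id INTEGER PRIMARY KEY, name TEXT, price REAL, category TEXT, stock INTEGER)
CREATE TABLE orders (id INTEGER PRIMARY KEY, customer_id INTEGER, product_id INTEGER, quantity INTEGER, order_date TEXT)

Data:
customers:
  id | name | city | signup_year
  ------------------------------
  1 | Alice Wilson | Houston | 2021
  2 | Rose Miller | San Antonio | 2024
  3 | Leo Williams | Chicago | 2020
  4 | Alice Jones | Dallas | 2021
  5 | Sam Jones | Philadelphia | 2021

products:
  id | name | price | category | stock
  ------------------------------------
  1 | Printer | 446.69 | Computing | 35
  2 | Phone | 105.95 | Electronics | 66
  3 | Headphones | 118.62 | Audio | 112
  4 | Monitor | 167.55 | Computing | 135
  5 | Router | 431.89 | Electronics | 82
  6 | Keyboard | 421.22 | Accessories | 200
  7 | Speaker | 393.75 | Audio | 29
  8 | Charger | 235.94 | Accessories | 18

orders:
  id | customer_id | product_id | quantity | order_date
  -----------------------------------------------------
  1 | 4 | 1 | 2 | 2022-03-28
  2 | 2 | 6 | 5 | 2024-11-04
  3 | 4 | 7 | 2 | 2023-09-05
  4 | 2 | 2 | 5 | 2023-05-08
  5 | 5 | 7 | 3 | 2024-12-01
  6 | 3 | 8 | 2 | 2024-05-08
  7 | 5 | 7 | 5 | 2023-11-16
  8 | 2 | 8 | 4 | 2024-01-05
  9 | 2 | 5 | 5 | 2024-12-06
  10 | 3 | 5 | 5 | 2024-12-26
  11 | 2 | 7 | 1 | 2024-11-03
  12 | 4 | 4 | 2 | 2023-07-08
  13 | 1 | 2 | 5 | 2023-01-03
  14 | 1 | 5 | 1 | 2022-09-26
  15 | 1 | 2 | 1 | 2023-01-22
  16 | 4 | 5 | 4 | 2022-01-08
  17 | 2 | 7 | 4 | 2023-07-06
SELECT name, stock FROM products WHERE stock < (SELECT MAX(stock) FROM products)

Execution result:
name | stock
Printer | 35
Phone | 66
Headphones | 112
Monitor | 135
Router | 82
Speaker | 29
Charger | 18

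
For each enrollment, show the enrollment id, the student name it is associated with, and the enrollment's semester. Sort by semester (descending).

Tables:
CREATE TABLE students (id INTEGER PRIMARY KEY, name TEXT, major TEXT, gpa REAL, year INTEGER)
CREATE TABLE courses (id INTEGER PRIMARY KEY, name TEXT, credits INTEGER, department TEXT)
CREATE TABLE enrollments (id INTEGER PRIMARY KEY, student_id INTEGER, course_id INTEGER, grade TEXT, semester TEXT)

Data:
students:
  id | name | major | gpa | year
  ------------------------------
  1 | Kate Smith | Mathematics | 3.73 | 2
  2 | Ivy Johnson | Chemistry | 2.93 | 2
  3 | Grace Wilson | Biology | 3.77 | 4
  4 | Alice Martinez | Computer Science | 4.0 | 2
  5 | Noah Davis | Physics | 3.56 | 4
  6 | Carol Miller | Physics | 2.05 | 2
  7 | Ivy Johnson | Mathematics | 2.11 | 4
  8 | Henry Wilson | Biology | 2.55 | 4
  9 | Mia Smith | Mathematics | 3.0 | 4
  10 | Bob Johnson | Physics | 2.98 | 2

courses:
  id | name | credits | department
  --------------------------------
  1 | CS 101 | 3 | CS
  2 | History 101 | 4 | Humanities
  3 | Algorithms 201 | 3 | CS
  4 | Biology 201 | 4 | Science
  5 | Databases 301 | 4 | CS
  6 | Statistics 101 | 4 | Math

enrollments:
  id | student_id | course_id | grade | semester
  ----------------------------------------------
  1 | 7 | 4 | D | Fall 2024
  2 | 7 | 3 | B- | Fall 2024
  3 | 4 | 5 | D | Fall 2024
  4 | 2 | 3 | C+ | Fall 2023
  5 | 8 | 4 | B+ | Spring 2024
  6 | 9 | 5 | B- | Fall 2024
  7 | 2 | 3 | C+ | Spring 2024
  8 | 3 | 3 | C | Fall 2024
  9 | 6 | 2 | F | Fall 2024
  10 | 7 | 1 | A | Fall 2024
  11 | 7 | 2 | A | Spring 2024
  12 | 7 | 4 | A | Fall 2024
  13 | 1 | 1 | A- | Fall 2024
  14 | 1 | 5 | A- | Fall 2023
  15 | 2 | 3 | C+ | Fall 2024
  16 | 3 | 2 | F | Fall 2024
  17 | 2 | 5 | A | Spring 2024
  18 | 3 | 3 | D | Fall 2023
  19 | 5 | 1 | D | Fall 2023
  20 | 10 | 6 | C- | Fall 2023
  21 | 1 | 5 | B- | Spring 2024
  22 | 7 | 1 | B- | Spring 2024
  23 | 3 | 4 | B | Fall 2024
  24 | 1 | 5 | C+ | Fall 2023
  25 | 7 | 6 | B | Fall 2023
SELECT c.id, p.name AS student, c.semester FROM enrollments c JOIN students p ON c.student_id = p.id ORDER BY c.semester DESC

Execution result:
id | student | semester
5 | Henry Wilson | Spring 2024
7 | Ivy Johnson | Spring 2024
11 | Ivy Johnson | Spring 2024
17 | Ivy Johnson | Spring 2024
21 | Kate Smith | Spring 2024
22 | Ivy Johnson | Spring 2024
1 | Ivy Johnson | Fall 2024
2 | Ivy Johnson | Fall 2024
3 | Alice Martinez | Fall 2024
6 | Mia Smith | Fall 2024
8 | Grace Wilson | Fall 2024
9 | Carol Miller | Fall 2024
10 | Ivy Johnson | Fall 2024
12 | Ivy Johnson | Fall 2024
13 | Kate Smith | Fall 2024
15 | Ivy Johnson | Fall 2024
16 | Grace Wilson | Fall 2024
23 | Grace Wilson | Fall 2024
4 | Ivy Johnson | Fall 2023
14 | Kate Smith | Fall 2023
18 | Grace Wilson | Fall 2023
19 | Noah Davis | Fall 2023
20 | Bob Johnson | Fall 2023
24 | Kate Smith | Fall 2023
25 | Ivy Johnson | Fall 2023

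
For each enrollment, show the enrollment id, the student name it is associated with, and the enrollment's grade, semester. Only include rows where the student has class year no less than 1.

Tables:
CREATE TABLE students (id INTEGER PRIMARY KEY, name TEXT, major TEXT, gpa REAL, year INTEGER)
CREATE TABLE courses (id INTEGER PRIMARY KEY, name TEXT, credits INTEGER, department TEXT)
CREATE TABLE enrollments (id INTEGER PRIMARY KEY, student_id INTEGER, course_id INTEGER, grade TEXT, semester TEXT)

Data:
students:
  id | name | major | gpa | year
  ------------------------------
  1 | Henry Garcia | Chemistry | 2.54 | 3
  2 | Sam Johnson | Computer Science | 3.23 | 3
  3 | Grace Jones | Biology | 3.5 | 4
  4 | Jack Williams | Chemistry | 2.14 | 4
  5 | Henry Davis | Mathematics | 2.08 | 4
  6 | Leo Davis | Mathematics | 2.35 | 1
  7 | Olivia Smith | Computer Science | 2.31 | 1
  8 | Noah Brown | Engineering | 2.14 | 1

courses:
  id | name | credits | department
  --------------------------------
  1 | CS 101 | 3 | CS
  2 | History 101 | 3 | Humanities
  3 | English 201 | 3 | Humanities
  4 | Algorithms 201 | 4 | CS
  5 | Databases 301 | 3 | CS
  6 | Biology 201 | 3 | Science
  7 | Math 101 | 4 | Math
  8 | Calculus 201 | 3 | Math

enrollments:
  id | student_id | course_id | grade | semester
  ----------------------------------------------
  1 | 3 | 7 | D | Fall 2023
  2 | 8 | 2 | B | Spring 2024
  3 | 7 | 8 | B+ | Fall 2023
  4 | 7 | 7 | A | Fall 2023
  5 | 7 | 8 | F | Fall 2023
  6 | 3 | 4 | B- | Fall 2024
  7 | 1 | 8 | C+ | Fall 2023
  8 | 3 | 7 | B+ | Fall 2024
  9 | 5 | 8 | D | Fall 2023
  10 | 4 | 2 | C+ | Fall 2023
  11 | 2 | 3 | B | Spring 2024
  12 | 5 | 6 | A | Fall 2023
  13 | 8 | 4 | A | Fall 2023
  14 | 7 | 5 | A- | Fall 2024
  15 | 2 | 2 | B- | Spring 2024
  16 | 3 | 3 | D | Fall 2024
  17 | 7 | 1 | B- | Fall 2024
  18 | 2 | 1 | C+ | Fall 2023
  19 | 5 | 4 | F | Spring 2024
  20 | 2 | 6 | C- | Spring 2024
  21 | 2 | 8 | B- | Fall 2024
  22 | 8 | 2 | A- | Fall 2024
SELECT c.id, p.name AS student, c.grade, c.semester FROM enrollments c JOIN students p ON c.student_id = p.id WHERE p.year >= 1

Execution result:
id | student | grade | semester
1 | Grace Jones | D | Fall 2023
2 | Noah Brown | B | Spring 2024
3 | Olivia Smith | B+ | Fall 2023
4 | Olivia Smith | A | Fall 2023
5 | Olivia Smith | F | Fall 2023
6 | Grace Jones | B- | Fall 2024
7 | Henry Garcia | C+ | Fall 2023
8 | Grace Jones | B+ | Fall 2024
9 | Henry Davis | D | Fall 2023
10 | Jack Williams | C+ | Fall 2023
11 | Sam Johnson | B | Spring 2024
12 | Henry Davis | A | Fall 2023
13 | Noah Brown | A | Fall 2023
14 | Olivia Smith | A- | Fall 2024
15 | Sam Johnson | B- | Spring 2024
16 | Grace Jones | D | Fall 2024
17 | Olivia Smith | B- | Fall 2024
18 | Sam Johnson | C+ | Fall 2023
19 | Henry Davis | F | Spring 2024
20 | Sam Johnson | C- | Spring 2024
21 | Sam Johnson | B- | Fall 2024
22 | Noah Brown | A- | Fall 2024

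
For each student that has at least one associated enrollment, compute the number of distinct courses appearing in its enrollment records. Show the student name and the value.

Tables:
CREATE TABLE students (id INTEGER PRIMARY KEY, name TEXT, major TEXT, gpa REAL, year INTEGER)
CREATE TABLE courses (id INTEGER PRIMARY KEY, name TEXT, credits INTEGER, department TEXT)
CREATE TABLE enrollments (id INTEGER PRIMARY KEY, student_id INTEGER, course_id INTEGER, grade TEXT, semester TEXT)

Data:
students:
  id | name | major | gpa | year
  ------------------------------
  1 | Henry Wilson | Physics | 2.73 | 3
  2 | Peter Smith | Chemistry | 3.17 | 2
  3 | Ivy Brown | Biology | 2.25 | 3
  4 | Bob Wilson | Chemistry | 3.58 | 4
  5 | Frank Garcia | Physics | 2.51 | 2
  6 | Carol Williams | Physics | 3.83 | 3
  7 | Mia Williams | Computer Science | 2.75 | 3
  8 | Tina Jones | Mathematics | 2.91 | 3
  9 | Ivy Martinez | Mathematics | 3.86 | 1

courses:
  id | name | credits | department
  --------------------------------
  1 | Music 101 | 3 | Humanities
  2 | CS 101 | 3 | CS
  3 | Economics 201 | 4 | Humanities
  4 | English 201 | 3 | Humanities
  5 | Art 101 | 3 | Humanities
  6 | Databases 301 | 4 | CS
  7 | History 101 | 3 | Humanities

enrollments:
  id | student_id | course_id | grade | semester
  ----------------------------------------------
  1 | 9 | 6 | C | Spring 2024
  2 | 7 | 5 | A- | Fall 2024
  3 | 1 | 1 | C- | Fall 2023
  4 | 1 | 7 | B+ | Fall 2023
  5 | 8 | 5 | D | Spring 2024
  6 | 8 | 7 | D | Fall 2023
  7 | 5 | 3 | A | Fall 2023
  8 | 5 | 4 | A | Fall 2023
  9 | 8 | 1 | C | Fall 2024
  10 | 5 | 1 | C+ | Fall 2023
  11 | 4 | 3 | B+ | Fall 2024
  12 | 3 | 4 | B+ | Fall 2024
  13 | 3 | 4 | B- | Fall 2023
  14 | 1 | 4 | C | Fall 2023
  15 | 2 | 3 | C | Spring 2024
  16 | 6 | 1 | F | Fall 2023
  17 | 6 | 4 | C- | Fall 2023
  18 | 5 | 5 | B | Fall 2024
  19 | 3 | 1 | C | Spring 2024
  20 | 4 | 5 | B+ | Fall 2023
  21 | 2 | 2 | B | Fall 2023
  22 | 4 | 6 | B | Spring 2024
SELECT p.name, COUNT(DISTINCT c.course_id) AS distinct_course_count FROM enrollments c JOIN students p ON c.student_id = p.id GROUP BY p.id, p.name

Execution result:
name | distinct_course_count
Henry Wilson | 3
Peter Smith | 2
Ivy Brown | 2
Bob Wilson | 3
Frank Garcia | 4
Carol Williams | 2
Mia Williams | 1
Tina Jones | 3
Ivy Martinez | 1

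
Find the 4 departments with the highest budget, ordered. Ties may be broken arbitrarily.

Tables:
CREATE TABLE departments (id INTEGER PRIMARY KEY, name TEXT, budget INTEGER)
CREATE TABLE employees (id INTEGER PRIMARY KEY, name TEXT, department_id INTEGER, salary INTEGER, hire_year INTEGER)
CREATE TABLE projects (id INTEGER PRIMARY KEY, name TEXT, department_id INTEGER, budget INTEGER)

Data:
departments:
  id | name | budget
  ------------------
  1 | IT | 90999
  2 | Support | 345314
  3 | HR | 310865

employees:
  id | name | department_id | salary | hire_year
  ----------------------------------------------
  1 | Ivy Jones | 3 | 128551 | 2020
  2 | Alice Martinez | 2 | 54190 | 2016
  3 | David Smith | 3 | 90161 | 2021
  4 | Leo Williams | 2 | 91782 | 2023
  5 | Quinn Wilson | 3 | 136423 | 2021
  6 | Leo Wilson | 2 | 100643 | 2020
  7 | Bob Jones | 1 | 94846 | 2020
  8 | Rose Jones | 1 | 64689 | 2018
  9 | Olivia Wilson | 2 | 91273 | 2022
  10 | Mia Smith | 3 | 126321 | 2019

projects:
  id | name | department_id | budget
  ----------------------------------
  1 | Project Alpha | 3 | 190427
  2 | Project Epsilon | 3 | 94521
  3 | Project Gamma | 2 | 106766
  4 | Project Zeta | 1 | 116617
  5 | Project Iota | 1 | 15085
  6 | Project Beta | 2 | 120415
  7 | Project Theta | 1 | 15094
SELECT name, budget FROM departments ORDER BY budget DESC LIMIT 4

Execution result:
name | budget
Support | 345314
HR | 310865
IT | 90999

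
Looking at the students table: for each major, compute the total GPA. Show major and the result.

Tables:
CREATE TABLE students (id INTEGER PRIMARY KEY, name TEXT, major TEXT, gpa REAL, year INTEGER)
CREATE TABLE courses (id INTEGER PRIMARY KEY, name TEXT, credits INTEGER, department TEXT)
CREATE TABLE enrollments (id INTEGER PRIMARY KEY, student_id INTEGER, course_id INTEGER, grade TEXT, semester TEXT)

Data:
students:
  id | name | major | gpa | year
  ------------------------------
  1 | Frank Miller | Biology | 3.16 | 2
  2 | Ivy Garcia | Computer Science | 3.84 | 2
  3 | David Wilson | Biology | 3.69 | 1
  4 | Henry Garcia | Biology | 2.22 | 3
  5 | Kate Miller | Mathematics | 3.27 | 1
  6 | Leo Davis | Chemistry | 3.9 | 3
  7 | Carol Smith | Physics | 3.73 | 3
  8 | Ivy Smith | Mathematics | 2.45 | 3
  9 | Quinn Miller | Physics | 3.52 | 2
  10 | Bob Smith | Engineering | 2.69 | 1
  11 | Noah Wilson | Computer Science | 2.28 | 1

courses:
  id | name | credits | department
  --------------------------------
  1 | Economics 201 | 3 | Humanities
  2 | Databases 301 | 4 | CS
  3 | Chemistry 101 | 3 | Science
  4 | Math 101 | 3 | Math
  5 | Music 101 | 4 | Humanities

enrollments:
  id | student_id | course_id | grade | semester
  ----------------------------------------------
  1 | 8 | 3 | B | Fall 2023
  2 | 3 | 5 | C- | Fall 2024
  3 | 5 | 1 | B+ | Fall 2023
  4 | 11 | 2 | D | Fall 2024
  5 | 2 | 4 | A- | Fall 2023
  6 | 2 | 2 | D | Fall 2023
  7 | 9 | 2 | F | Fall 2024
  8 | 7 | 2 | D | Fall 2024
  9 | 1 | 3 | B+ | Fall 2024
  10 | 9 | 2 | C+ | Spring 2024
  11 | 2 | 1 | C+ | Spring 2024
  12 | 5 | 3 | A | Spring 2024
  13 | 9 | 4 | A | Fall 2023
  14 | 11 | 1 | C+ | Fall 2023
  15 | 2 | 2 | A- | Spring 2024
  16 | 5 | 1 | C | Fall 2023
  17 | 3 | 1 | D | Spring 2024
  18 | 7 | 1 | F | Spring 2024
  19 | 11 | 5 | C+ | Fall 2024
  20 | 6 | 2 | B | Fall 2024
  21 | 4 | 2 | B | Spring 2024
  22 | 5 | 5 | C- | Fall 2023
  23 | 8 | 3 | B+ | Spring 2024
SELECT major, SUM(gpa) AS sum_gpa FROM students GROUP BY major

Execution result:
major | sum_gpa
Biology | 9.07
Chemistry | 3.90
Computer Science | 6.12
Engineering | 2.69
Mathematics | 5.72
Physics | 7.25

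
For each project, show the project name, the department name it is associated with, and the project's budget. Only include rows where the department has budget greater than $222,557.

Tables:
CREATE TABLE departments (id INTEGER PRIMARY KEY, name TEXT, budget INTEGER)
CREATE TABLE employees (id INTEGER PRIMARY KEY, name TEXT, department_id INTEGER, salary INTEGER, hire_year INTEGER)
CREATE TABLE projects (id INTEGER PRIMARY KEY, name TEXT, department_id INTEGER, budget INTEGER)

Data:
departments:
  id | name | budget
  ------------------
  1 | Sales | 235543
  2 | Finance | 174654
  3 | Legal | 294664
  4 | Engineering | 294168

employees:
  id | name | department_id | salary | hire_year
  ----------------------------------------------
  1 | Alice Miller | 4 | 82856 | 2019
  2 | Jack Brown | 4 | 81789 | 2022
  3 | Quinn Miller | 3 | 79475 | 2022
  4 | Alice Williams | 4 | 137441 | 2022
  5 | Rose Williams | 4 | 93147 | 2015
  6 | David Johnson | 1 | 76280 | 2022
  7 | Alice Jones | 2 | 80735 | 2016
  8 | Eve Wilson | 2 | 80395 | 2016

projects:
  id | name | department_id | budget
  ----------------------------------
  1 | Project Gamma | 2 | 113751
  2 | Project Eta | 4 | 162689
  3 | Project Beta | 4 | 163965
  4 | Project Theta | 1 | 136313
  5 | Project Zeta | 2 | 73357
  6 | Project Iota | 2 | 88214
SELECT c.name, p.name AS department, c.budget FROM projects c JOIN departments p ON c.department_id = p.id WHERE p.budget > 222557

Execution result:
name | department | budget
Project Eta | Engineering | 162689
Project Beta | Engineering | 163965
Project Theta | Sales | 136313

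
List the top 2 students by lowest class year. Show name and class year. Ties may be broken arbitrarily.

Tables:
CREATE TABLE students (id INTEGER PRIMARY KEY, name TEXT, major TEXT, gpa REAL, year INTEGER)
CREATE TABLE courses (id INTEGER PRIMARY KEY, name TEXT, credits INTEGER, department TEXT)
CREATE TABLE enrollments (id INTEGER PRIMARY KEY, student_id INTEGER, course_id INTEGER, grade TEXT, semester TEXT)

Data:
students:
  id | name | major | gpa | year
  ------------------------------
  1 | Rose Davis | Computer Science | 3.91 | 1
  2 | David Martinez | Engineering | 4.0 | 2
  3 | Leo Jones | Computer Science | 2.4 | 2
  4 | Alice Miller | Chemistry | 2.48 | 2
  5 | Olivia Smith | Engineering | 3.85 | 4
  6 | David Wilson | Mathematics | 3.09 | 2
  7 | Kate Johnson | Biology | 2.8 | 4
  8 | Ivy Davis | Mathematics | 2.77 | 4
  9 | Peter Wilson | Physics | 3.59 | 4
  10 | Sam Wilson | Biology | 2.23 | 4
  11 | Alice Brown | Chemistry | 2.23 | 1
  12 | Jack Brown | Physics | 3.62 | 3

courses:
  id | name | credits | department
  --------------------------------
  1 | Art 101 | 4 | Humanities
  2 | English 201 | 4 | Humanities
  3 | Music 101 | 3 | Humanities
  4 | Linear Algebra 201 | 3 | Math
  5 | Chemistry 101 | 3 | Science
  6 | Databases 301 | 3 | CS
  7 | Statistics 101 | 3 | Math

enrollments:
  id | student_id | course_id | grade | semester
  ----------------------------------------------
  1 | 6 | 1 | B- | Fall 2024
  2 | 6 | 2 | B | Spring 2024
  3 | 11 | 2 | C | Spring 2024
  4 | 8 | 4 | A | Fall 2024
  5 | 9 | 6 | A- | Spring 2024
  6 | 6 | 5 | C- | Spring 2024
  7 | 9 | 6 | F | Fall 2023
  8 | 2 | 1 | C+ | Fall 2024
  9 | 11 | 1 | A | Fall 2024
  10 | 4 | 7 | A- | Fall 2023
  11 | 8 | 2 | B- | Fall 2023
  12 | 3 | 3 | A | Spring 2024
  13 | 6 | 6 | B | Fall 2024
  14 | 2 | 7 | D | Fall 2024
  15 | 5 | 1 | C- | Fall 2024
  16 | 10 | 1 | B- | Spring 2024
SELECT name, year FROM students ORDER BY year ASC LIMIT 2

Execution result:
name | year
Rose Davis | 1
Alice Brown | 1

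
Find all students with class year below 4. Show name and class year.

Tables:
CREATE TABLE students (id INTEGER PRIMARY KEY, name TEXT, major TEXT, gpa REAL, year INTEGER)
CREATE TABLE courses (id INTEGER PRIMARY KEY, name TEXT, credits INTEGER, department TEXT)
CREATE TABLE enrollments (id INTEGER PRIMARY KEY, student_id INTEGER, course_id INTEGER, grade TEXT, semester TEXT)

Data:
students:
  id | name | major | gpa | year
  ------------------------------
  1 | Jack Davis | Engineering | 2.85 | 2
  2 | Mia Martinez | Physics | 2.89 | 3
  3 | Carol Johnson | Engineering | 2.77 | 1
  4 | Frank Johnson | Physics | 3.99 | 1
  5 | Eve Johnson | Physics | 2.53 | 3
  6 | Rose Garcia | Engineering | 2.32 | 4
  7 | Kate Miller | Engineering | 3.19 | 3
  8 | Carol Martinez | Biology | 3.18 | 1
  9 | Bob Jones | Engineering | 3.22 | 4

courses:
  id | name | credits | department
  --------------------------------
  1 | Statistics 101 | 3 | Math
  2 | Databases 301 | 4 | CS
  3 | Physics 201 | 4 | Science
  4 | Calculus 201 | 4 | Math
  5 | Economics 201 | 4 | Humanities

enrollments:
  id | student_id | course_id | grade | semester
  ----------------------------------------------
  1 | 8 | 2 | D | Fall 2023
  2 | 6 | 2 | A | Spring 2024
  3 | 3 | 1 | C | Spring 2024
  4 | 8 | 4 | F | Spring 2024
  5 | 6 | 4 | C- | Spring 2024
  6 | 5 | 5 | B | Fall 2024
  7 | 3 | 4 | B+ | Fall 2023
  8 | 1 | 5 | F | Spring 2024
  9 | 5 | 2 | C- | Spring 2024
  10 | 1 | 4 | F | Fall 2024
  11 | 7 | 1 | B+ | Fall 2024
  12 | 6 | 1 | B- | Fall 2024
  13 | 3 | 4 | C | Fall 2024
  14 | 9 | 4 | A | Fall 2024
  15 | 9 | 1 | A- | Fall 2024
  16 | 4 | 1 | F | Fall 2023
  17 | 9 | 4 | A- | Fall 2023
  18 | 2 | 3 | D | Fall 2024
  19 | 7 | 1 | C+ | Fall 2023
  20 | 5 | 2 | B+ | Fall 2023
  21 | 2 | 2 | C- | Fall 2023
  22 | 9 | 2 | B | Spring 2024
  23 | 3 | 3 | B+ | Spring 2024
SELECT name, year FROM students WHERE year < 4

Execution result:
name | year
Jack Davis | 2
Mia Martinez | 3
Carol Johnson | 1
Frank Johnson | 1
Eve Johnson | 3
Kate Miller | 3
Carol Martinez | 1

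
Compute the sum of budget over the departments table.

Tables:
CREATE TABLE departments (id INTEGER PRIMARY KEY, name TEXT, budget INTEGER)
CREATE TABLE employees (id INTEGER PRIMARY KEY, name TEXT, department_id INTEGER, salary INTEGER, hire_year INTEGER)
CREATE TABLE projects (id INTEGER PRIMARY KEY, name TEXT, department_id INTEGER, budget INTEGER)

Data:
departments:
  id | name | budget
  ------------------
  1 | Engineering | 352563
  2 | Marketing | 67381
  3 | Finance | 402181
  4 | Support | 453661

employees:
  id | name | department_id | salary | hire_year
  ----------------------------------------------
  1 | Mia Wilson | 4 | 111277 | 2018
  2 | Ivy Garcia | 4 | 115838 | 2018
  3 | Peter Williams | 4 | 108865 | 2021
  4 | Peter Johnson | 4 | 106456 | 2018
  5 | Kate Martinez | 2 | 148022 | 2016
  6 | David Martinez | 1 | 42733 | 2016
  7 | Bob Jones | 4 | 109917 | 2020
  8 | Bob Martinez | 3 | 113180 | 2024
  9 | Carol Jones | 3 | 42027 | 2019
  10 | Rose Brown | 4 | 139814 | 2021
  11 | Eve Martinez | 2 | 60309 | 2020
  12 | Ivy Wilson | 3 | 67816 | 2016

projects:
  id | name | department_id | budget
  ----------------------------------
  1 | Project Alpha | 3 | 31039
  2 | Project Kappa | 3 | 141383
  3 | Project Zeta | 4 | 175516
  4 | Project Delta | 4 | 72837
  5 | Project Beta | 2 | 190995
SELECT SUM(budget) FROM departments

Execution result:
1275786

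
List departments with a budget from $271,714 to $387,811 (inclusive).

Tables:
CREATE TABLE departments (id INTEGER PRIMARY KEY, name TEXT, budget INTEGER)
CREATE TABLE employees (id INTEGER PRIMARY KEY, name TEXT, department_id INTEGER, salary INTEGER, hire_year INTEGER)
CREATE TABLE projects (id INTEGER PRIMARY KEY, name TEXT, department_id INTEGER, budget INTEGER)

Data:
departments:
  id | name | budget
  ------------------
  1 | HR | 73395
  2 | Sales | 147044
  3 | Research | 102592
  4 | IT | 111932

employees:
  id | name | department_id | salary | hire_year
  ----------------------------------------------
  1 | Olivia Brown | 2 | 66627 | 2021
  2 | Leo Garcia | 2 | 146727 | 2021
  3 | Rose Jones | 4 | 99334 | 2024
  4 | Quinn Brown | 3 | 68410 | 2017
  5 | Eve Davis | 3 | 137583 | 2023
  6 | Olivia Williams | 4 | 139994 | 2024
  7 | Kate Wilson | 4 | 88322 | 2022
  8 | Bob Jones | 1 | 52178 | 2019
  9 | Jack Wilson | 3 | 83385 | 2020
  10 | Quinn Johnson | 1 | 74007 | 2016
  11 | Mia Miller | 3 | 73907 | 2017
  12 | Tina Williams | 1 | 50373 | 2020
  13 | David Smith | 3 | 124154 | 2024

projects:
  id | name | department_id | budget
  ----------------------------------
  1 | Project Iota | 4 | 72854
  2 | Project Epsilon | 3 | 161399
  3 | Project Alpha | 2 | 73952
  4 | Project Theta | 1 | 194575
SELECT name, budget FROM departments WHERE budget BETWEEN 271714 AND 387811

Execution result:
(no rows)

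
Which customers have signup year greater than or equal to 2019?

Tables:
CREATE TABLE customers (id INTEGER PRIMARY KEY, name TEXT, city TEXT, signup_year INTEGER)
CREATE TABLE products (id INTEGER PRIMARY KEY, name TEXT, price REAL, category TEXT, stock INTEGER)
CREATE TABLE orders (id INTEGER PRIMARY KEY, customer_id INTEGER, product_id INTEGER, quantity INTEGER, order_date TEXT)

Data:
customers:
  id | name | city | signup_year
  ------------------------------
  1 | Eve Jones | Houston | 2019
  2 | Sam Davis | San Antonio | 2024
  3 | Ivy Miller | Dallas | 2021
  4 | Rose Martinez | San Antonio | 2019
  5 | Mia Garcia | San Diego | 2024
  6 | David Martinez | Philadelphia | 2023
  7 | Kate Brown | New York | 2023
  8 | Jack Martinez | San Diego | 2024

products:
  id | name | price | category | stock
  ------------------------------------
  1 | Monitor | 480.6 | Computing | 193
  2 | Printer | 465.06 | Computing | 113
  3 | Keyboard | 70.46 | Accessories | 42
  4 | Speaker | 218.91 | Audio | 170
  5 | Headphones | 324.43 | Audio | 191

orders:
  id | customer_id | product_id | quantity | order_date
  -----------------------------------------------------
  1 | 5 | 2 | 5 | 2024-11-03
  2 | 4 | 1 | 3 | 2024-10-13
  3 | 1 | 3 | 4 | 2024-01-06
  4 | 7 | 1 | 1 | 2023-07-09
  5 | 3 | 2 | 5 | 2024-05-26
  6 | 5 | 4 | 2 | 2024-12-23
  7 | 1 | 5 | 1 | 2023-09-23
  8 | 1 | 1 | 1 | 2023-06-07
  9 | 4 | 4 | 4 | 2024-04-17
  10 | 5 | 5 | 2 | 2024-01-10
SELECT name, signup_year FROM customers WHERE signup_year >= 2019

Execution result:
name | signup_year
Eve Jones | 2019
Sam Davis | 2024
Ivy Miller | 2021
Rose Martinez | 2019
Mia Garcia | 2024
David Martinez | 2023
Kate Brown | 2023
Jack Martinez | 2024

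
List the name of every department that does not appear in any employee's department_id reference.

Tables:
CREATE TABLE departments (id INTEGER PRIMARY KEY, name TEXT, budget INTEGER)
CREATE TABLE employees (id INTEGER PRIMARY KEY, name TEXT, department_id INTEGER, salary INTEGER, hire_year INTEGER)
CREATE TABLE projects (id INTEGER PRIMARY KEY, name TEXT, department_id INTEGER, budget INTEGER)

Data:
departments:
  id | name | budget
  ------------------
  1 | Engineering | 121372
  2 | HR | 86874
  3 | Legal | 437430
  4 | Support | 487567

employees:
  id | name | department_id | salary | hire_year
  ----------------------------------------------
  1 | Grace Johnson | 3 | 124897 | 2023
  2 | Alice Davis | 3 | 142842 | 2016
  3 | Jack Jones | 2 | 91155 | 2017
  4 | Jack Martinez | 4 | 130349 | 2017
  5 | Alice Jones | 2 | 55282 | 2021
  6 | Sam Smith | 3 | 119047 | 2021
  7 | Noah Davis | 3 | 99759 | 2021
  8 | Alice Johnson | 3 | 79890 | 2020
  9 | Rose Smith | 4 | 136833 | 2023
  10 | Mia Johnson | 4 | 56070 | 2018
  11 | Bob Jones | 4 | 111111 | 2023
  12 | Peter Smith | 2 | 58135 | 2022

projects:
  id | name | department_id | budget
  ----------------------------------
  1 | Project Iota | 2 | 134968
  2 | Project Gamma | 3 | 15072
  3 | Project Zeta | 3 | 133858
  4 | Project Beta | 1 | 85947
SELECT p.name FROM departments p LEFT JOIN employees c ON c.department_id = p.id WHERE c.id IS NULL

Execution result:
Engineering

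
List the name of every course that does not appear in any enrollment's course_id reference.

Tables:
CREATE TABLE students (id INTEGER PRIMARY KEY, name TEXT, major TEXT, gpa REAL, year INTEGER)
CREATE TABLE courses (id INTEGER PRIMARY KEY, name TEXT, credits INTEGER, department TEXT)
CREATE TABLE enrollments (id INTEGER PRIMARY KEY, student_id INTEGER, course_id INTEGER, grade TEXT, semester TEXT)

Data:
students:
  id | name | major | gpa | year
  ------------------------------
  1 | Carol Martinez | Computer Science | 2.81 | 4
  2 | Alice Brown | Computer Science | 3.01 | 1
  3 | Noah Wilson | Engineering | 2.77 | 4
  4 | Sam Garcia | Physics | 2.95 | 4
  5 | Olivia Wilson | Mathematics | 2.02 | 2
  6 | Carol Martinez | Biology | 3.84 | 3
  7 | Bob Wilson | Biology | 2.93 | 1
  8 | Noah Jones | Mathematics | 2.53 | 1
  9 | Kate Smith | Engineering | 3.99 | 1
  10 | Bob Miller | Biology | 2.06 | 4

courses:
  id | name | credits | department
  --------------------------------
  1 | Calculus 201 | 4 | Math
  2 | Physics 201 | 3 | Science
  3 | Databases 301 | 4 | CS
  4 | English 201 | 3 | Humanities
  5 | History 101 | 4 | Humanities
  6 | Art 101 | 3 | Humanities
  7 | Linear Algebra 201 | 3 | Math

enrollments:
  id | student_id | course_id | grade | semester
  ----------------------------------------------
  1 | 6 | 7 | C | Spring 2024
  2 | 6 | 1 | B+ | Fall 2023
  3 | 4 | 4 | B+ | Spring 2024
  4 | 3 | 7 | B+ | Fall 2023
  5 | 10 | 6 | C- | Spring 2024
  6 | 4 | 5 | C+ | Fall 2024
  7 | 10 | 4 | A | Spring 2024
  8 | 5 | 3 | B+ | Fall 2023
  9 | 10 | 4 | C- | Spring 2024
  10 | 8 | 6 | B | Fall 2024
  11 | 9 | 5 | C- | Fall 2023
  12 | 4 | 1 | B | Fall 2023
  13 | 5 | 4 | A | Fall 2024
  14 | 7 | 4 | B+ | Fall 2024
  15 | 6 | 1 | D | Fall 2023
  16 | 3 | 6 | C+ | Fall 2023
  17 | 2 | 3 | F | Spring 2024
SELECT p.name FROM courses p LEFT JOIN enrollments c ON c.course_id = p.id WHERE c.id IS NULL

Execution result:
Physics 201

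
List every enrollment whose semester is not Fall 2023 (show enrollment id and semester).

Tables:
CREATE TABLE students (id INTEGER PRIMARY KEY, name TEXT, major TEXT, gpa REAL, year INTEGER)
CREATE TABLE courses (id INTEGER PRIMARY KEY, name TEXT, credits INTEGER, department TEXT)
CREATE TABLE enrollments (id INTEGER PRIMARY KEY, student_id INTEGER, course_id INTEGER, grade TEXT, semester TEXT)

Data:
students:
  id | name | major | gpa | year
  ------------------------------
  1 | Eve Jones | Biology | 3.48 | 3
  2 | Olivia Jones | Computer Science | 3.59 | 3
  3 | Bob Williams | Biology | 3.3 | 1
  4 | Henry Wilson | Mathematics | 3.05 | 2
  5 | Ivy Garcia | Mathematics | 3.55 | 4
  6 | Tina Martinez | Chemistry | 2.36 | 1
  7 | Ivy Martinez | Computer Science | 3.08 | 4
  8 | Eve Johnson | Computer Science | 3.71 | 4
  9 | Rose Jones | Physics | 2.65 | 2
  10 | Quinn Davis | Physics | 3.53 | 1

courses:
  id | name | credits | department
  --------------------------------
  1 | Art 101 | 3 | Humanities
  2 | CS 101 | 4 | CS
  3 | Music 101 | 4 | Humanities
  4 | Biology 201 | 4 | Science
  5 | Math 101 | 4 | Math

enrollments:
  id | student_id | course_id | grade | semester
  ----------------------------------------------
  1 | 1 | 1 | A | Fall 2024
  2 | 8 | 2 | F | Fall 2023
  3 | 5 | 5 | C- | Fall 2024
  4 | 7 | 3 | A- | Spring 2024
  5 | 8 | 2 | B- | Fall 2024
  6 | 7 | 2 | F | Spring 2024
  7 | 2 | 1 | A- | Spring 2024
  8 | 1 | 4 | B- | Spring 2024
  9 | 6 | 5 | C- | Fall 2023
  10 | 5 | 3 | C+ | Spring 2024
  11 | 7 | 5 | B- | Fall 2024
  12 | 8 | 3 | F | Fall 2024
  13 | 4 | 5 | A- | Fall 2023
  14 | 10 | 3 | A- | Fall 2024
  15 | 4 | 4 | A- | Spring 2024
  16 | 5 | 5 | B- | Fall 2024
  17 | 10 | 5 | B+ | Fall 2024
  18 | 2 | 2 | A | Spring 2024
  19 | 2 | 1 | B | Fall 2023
SELECT id, semester FROM enrollments WHERE semester <> 'Fall 2023'

Execution result:
id | semester
1 | Fall 2024
3 | Fall 2024
4 | Spring 2024
5 | Fall 2024
6 | Spring 2024
7 | Spring 2024
8 | Spring 2024
10 | Spring 2024
11 | Fall 2024
12 | Fall 2024
14 | Fall 2024
15 | Spring 2024
16 | Fall 2024
17 | Fall 2024
18 | Spring 2024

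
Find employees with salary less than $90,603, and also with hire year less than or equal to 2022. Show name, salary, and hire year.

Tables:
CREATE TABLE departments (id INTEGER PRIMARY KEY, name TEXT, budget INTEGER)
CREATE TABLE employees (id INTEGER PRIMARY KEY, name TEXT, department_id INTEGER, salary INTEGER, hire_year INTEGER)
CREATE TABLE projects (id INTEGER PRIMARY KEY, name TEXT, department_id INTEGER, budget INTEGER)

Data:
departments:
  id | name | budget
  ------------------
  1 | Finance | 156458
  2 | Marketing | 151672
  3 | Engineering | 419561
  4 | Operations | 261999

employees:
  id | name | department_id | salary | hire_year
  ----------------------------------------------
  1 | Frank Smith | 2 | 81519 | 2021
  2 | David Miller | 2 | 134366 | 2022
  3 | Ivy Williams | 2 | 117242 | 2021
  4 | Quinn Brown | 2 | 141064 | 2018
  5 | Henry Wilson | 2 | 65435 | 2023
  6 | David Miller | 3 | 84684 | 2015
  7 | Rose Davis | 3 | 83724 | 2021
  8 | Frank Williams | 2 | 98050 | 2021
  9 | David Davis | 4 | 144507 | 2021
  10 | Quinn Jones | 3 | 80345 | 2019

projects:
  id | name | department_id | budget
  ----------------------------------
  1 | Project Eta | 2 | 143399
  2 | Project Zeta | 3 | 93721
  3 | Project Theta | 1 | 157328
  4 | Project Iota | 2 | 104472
SELECT name, salary, hire_year FROM employees WHERE salary < 90603 AND hire_year <= 2022

Execution result:
name | salary | hire_year
Frank Smith | 81519 | 2021
David Miller | 84684 | 2015
Rose Davis | 83724 | 2021
Quinn Jones | 80345 | 2019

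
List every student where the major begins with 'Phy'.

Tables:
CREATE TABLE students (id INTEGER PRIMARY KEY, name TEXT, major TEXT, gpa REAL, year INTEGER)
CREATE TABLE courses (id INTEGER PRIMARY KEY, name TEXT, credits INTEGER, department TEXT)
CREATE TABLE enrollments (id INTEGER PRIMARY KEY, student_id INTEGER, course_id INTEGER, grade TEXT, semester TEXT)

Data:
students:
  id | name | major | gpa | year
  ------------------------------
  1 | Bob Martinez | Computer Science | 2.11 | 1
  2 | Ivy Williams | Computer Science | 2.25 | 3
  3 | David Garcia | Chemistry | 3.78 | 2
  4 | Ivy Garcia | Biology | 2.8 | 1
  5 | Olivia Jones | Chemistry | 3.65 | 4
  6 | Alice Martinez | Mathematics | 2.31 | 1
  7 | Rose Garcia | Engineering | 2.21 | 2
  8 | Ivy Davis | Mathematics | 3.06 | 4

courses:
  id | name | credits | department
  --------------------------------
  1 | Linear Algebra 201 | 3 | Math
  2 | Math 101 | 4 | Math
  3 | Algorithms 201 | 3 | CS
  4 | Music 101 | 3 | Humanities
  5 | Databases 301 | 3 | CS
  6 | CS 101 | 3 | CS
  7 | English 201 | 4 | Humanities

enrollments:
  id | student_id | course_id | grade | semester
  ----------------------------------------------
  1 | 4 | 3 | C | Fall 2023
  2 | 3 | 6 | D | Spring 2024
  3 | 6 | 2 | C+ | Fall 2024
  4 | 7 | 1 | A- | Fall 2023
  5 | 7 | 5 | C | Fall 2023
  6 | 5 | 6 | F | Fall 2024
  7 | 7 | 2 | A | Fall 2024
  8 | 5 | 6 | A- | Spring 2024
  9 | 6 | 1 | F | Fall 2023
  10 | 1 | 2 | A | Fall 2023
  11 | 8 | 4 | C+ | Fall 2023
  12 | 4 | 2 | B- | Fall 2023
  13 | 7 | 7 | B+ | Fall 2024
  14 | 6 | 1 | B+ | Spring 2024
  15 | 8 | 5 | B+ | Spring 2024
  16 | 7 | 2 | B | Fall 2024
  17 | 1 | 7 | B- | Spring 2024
SELECT name, major FROM students WHERE major LIKE 'Phy%'

Execution result:
(no rows)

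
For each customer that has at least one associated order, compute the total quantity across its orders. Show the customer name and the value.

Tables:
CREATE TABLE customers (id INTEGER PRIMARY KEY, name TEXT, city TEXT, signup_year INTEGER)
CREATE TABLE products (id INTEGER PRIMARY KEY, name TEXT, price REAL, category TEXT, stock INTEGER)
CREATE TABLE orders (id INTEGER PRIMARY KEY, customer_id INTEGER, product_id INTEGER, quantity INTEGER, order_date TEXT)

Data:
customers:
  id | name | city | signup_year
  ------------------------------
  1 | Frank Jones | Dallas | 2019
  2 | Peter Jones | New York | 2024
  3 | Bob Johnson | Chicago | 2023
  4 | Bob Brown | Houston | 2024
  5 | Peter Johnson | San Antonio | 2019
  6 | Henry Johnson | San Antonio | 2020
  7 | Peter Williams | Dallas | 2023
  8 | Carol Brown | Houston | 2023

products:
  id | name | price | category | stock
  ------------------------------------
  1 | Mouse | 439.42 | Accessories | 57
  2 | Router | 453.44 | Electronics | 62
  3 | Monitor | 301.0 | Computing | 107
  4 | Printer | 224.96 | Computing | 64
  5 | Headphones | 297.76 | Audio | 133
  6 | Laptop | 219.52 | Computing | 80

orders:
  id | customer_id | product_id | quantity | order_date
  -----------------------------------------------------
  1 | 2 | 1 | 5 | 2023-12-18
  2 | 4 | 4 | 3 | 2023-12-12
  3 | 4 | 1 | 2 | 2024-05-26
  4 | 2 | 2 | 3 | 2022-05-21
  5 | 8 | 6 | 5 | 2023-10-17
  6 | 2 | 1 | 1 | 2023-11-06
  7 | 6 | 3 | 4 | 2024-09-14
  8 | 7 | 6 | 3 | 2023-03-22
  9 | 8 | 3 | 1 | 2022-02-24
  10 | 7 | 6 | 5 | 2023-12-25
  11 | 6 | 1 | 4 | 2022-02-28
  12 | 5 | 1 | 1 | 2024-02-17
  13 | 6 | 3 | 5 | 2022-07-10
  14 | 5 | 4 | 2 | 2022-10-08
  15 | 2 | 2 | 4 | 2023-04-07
SELECT p.name, SUM(c.quantity) AS sum_quantity FROM orders c JOIN customers p ON c.customer_id = p.id GROUP BY p.id, p.name

Execution result:
name | sum_quantity
Peter Jones | 13
Bob Brown | 5
Peter Johnson | 3
Henry Johnson | 13
Peter Williams | 8
Carol Brown | 6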